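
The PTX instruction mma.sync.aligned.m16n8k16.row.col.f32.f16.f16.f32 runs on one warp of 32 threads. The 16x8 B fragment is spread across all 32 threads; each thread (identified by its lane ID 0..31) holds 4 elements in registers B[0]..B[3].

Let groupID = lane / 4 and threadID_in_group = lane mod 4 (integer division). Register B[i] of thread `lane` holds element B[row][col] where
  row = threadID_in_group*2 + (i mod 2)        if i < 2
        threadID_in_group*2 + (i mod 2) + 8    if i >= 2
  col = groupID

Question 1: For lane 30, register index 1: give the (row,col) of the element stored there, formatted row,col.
5,7

lane 30: G=7 (30/4), T=2 (30%4)
i=1: r=2*2+1+0=5, c=G=7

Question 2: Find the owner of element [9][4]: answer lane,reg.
16,3

c:4=>grp=4  r:9=>rB=1,tig=0,lo=1
L=4*4+0=16  i=1*2+1=3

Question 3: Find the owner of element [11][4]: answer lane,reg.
17,3

c=4⇒gr=4  r=11⇒Rb=1,th=1,odd=1
L=4*4+1=17  i=1*2+1=3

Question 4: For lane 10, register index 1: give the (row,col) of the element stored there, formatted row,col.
L=10=>grp=10>>2=2, tig=10&3=2
[1]=>row 2·2+1+0=5  col grp=2

5,2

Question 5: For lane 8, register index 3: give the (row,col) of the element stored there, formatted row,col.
8: g=2,t=0
[3] (0*2+1+8,2) = (9,2)

9,2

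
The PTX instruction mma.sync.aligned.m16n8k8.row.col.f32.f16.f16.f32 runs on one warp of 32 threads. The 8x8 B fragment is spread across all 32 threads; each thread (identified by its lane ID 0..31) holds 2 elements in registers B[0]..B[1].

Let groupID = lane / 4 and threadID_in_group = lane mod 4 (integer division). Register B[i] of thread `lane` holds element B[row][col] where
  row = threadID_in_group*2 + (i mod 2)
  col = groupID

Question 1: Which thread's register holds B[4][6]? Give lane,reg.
c=6→G=6  r=4→T=2,p=0
L=6*4+2=26  i=0=0

26,0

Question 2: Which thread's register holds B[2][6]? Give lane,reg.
25,0

c:6=>grp=6  r:2=>tig=1,lo=0
L=6*4+1=25  i=0=0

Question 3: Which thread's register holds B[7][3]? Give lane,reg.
c=3→G=3  r=7→T=3,p=1
L=3*4+3=15  i=1=1

15,1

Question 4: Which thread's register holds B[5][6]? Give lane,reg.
c: 6->gid=6  r: 5->tid=2,i&1=1
L=6*4+2=26  i=1=1

26,1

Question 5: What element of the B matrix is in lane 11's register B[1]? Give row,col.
7,2

lane 11->11/4=2, 11 mod 4=3
i=1  r:2·3+1->7  c:2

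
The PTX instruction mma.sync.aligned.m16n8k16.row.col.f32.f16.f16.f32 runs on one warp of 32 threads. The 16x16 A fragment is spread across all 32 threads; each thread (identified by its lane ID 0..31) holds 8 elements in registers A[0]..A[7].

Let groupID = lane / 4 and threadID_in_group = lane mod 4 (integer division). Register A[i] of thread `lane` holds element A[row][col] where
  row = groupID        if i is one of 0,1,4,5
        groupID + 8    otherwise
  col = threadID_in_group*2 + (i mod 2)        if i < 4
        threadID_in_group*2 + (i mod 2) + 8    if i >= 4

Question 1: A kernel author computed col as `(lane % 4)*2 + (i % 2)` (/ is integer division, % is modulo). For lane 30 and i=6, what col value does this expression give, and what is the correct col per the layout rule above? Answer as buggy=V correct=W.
buggy=4 correct=12

`(lane % 4)*2 + (i % 2)`[30,6]→4
lane 30→30/4=7, 30 mod 4=2
i=6  r:7+8→15  c:2·2+0+8→12
col: 4 vs 12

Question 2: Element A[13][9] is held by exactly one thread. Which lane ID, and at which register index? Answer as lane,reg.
r: 13->gid=5,r8=1  c: 9->c8=1,tid=0,i&1=1
L=5*4+0=20  i=1*4+1*2+1=7

20,7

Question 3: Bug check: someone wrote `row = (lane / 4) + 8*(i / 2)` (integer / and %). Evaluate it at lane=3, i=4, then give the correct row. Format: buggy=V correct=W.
buggy=16 correct=0

`(lane / 4) + 8*(i / 2)`[3,4]⇒16
L=3⇒gr=3>>2=0, th=3&3=3
[4]⇒row 0+0=0  col 3·2+0+8=14
row: 16 vs 0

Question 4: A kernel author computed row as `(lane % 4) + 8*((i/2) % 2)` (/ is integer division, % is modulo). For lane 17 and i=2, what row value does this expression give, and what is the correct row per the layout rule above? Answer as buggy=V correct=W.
buggy=9 correct=12

`(lane % 4) + 8*((i/2) % 2)`[17,2]⇒9
L=17⇒gr=17>>2=4, th=17&3=1
[2]⇒row 4+8=12  col 1·2+0+0=2
row: 9 vs 12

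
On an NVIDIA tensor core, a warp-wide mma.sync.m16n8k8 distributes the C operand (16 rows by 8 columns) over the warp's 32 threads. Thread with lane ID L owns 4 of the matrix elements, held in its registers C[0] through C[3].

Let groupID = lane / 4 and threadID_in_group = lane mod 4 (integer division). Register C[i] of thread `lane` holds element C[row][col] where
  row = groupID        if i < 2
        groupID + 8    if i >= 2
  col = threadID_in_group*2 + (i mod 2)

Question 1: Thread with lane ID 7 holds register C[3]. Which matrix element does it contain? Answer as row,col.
9,7

lane 7->7/4=1, 7 mod 4=3
i=3  r:1+8->9  c:2·3+1->7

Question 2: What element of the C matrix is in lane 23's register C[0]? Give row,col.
5,6

L=23=>grp=23>>2=5, tig=23&3=3
[0]=>row 5+0=5  col 3·2+0=6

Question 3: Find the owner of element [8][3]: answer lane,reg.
r:8=>grp=0,rB=1  c:3=>tig=1,lo=1
L=0*4+1=1  i=1*2+1=3

1,3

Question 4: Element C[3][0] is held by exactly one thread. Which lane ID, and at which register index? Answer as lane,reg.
12,0

r=3->g=3,rb=0  c=0->t=0,b0=0
L=3*4+0=12  i=0*2+0=0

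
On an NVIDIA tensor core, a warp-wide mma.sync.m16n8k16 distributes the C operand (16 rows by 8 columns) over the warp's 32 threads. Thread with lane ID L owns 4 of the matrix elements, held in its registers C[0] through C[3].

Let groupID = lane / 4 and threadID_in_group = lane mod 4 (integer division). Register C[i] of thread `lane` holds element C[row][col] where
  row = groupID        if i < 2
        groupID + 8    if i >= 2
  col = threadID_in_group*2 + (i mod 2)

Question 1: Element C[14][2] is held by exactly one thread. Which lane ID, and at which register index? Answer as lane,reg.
25,2

r=14->g=6,rb=1  c=2->t=1,b0=0
L=6*4+1=25  i=1*2+0=2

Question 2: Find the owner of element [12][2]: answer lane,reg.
r=12->g=4,rb=1  c=2->t=1,b0=0
L=4*4+1=17  i=1*2+0=2

17,2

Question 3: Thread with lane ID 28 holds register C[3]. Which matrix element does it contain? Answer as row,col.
15,1

28: G=7,T=0
[3] (7+8,0*2+1) = (15,1)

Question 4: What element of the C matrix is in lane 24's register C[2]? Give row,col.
24: grp=6,tig=0
[2] (6+8,0*2+0) = (14,0)

14,0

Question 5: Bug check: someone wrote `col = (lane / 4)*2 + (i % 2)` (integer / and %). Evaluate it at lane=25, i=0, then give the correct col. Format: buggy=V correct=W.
buggy=12 correct=2

`(lane / 4)*2 + (i % 2)`[25,0]⇒12
25: gr=6,th=1
[0] (6+0,1*2+0) = (6,2)
col: 12 vs 2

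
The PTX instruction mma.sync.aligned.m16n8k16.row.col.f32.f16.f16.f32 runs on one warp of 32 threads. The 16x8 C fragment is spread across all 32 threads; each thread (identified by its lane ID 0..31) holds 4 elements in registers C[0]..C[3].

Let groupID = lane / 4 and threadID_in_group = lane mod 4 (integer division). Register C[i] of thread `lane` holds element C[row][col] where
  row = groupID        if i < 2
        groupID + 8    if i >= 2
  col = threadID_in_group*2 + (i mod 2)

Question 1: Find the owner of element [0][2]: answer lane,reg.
r=0→G=0,rhi=0  c=2→T=1,p=0
L=0*4+1=1  i=0*2+0=0

1,0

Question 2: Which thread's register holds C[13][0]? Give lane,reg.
20,2

r: 13->gid=5,r8=1  c: 0->tid=0,i&1=0
L=5*4+0=20  i=1*2+0=2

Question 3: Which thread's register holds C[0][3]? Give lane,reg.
r=0→G=0,rhi=0  c=3→T=1,p=1
L=0*4+1=1  i=0*2+1=1

1,1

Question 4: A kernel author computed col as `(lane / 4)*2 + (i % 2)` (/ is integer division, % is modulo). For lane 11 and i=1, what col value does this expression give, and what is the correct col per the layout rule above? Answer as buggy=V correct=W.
`(lane / 4)*2 + (i % 2)`[11,1]⇒5
11: gr=2,th=3
[1] (2+0,3*2+1) = (2,7)
col: 5 vs 7

buggy=5 correct=7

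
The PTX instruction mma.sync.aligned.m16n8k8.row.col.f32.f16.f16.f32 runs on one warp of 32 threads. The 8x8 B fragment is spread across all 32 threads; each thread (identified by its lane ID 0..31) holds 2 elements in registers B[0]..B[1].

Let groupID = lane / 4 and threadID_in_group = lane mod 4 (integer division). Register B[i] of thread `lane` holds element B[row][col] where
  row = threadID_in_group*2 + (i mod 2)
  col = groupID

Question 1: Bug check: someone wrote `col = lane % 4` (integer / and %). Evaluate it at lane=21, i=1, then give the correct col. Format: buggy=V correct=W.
`lane % 4`[21,1]→1
L=21→G=21>>2=5, T=21&3=1
[1]→row 1·2+1=3  col G=5
col: 1 vs 5

buggy=1 correct=5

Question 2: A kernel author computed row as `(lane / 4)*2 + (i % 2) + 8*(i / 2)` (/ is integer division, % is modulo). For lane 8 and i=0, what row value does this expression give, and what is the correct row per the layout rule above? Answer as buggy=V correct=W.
`(lane / 4)*2 + (i % 2) + 8*(i / 2)`[8,0]->4
L=8->gid=8>>2=2, tid=8&3=0
[0]->row 0·2+0=0  col gid=2
row: 4 vs 0

buggy=4 correct=0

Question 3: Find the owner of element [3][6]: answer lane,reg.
25,1

c=6→G=6  r=3→T=1,p=1
L=6*4+1=25  i=1=1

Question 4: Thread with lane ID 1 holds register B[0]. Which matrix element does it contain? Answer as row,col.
lane 1->1/4=0, 1 mod 4=1
i=0  r:2·1+0->2  c:0

2,0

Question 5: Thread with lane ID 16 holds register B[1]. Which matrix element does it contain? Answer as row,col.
1,4

lane 16: g=4 (16/4), t=0 (16%4)
i=1: r=0*2+1=1, c=g=4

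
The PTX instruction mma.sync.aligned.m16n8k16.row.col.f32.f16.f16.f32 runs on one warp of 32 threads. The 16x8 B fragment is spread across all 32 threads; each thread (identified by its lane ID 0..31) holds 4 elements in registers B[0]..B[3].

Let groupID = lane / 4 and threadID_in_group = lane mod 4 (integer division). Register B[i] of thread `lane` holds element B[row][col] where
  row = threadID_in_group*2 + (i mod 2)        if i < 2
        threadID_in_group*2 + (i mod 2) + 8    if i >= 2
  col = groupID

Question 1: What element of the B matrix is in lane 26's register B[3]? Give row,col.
lane 26->26/4=6, 26 mod 4=2
i=3  r:2·2+1+8->13  c:6

13,6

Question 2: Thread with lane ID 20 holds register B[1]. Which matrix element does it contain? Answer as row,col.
1,5

L=20->g=20>>2=5, t=20&3=0
[1]->row 0·2+1+0=1  col g=5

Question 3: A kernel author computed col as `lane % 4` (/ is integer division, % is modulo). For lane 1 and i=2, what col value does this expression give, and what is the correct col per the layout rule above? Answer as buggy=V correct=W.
`lane % 4`[1,2]->1
lane 1: g=0 (1/4), t=1 (1%4)
i=2: r=1*2+0+8=10, c=g=0
col: 1 vs 0

buggy=1 correct=0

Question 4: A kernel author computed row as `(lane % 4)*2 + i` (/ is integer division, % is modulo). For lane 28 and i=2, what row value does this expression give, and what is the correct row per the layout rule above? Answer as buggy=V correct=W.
`(lane % 4)*2 + i`[28,2]→2
L=28→G=28>>2=7, T=28&3=0
[2]→row 0·2+0+8=8  col G=7
row: 2 vs 8

buggy=2 correct=8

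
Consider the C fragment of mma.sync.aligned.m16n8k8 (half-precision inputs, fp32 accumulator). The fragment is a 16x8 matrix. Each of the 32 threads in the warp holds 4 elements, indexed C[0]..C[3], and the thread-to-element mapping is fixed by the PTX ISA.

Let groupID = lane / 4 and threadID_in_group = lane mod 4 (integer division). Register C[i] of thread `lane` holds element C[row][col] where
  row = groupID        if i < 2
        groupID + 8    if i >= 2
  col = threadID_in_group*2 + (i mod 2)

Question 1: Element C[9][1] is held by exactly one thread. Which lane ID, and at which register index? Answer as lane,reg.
r=9⇒gr=1,Rb=1  c=1⇒th=0,odd=1
L=1*4+0=4  i=1*2+1=3

4,3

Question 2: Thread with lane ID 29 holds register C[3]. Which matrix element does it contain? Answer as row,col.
15,3

lane 29: gr=7 (29/4), th=1 (29%4)
i=3: r=7+8=15, c=1*2+1=3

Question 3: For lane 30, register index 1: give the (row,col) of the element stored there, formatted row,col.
7,5

L=30->g=30>>2=7, t=30&3=2
[1]->row 7+0=7  col 2·2+1=5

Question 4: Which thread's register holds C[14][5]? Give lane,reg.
26,3

r=14⇒gr=6,Rb=1  c=5⇒th=2,odd=1
L=6*4+2=26  i=1*2+1=3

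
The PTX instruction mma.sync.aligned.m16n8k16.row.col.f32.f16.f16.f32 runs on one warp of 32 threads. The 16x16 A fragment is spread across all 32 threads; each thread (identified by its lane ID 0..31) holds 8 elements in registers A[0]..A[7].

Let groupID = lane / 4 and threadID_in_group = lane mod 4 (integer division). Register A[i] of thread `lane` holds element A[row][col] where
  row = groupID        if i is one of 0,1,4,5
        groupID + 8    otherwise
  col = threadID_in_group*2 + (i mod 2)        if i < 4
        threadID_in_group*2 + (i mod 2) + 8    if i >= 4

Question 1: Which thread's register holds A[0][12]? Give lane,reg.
r: 0->gid=0,r8=0  c: 12->c8=1,tid=2,i&1=0
L=0*4+2=2  i=1*4+0*2+0=4

2,4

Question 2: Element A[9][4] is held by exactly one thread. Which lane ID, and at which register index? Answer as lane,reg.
r: 9->gid=1,r8=1  c: 4->c8=0,tid=2,i&1=0
L=1*4+2=6  i=0*4+1*2+0=2

6,2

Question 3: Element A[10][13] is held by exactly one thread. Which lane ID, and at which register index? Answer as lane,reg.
r=10→G=2,rhi=1  c=13→chi=1,T=2,p=1
L=2*4+2=10  i=1*4+1*2+1=7

10,7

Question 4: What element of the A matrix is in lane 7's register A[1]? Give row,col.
1,7

lane 7->7/4=1, 7 mod 4=3
i=1  r:1+0->1  c:2·3+1+0->7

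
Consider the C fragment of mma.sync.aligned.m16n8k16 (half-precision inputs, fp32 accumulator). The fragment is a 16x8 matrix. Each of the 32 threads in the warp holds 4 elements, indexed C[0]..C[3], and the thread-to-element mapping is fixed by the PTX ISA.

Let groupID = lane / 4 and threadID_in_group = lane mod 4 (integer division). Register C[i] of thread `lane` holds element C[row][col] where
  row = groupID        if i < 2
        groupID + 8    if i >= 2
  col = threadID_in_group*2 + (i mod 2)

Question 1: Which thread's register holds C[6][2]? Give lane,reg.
25,0

r: 6->gid=6,r8=0  c: 2->tid=1,i&1=0
L=6*4+1=25  i=0*2+0=0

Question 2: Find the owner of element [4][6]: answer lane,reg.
19,0

r:4=>grp=4,rB=0  c:6=>tig=3,lo=0
L=4*4+3=19  i=0*2+0=0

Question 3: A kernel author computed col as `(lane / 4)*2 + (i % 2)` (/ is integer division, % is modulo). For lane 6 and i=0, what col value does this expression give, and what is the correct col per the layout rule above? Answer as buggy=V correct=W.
buggy=2 correct=4

`(lane / 4)*2 + (i % 2)`[6,0]→2
lane 6→6/4=1, 6 mod 4=2
i=0  r:1+0→1  c:2·2+0→4
col: 2 vs 4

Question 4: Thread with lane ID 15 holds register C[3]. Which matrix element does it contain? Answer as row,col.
11,7

L=15→G=15>>2=3, T=15&3=3
[3]→row 3+8=11  col 3·2+1=7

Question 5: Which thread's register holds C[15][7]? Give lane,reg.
r: 15->gid=7,r8=1  c: 7->tid=3,i&1=1
L=7*4+3=31  i=1*2+1=3

31,3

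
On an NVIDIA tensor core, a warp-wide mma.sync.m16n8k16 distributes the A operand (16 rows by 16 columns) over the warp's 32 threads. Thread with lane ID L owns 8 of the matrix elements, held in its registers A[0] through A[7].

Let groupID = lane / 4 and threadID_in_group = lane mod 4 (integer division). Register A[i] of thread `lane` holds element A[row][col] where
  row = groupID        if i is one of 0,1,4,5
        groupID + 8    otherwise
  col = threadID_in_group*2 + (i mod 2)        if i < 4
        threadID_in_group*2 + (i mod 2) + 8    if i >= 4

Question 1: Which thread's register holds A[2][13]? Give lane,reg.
10,5

r=2⇒gr=2,Rb=0  c=13⇒Cb=1,th=2,odd=1
L=2*4+2=10  i=1*4+0*2+1=5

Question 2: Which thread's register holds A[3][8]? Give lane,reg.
12,4

r=3->g=3,rb=0  c=8->cb=1,t=0,b0=0
L=3*4+0=12  i=1*4+0*2+0=4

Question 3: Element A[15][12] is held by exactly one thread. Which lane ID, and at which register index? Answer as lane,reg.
30,6

r=15⇒gr=7,Rb=1  c=12⇒Cb=1,th=2,odd=0
L=7*4+2=30  i=1*4+1*2+0=6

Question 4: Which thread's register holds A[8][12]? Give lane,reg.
r=8->g=0,rb=1  c=12->cb=1,t=2,b0=0
L=0*4+2=2  i=1*4+1*2+0=6

2,6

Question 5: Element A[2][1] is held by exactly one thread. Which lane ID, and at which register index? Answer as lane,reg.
8,1

r: 2->gid=2,r8=0  c: 1->c8=0,tid=0,i&1=1
L=2*4+0=8  i=0*4+0*2+1=1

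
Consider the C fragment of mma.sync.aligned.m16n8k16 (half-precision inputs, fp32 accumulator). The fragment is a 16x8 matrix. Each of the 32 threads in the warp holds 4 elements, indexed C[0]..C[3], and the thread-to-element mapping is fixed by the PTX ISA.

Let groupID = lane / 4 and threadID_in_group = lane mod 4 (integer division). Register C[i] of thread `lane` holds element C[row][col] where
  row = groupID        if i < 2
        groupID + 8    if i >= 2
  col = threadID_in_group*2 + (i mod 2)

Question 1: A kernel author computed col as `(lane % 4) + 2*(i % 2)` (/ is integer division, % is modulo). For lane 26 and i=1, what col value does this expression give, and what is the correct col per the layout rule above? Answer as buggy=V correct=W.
`(lane % 4) + 2*(i % 2)`[26,1]->4
L=26->gid=26>>2=6, tid=26&3=2
[1]->row 6+0=6  col 2·2+1=5
col: 4 vs 5

buggy=4 correct=5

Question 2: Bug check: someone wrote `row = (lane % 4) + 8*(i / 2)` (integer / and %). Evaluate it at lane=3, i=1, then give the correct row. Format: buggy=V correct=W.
`(lane % 4) + 8*(i / 2)`[3,1]->3
L=3->g=3>>2=0, t=3&3=3
[1]->row 0+0=0  col 3·2+1=7
row: 3 vs 0

buggy=3 correct=0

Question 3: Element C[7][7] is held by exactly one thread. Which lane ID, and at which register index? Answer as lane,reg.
31,1

r=7->g=7,rb=0  c=7->t=3,b0=1
L=7*4+3=31  i=0*2+1=1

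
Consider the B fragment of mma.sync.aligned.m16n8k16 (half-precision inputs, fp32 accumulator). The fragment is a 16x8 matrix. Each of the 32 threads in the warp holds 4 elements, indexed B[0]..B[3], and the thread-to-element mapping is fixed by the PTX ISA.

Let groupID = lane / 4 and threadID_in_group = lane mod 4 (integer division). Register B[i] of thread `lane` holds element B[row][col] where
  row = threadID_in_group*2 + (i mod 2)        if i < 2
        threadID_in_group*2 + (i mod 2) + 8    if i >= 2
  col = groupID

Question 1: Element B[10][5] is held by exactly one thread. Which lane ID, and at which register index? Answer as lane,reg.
21,2

c:5=>grp=5  r:10=>rB=1,tig=1,lo=0
L=5*4+1=21  i=1*2+0=2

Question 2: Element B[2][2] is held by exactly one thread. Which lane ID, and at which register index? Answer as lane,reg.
c=2→G=2  r=2→rhi=0,T=1,p=0
L=2*4+1=9  i=0*2+0=0

9,0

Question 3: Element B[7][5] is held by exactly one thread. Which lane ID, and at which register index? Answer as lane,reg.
23,1

c=5→G=5  r=7→rhi=0,T=3,p=1
L=5*4+3=23  i=0*2+1=1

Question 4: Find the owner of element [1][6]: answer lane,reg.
c=6->g=6  r=1->rb=0,t=0,b0=1
L=6*4+0=24  i=0*2+1=1

24,1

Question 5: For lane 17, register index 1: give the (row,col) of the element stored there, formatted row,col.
lane 17: g=4 (17/4), t=1 (17%4)
i=1: r=1*2+1+0=3, c=g=4

3,4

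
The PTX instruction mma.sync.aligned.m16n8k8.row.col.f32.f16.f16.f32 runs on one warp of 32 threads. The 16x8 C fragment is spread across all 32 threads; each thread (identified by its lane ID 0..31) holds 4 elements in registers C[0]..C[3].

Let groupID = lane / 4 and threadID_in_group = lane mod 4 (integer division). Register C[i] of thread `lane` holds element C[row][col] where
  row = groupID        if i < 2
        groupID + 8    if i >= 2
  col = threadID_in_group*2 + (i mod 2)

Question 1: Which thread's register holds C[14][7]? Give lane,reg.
27,3

r: 14->gid=6,r8=1  c: 7->tid=3,i&1=1
L=6*4+3=27  i=1*2+1=3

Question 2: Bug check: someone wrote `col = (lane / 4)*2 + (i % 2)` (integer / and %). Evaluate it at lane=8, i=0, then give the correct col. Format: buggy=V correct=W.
`(lane / 4)*2 + (i % 2)`[8,0]->4
lane 8->8/4=2, 8 mod 4=0
i=0  r:2+0->2  c:2·0+0->0
col: 4 vs 0

buggy=4 correct=0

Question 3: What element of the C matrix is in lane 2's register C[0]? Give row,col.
0,4

2: gr=0,th=2
[0] (0+0,2*2+0) = (0,4)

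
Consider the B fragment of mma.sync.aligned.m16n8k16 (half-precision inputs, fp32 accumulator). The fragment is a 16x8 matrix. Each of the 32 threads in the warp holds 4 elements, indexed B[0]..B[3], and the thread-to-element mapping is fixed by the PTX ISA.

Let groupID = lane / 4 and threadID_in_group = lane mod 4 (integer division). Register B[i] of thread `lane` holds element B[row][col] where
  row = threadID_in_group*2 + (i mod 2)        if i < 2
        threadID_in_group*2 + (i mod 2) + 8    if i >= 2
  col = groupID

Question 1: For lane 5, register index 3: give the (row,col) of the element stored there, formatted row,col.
11,1

L=5→G=5>>2=1, T=5&3=1
[3]→row 1·2+1+8=11  col G=1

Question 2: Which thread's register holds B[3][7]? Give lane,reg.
29,1

c=7->g=7  r=3->rb=0,t=1,b0=1
L=7*4+1=29  i=0*2+1=1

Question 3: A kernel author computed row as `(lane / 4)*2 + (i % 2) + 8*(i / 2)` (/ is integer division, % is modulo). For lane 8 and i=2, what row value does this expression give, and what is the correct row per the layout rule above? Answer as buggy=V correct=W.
`(lane / 4)*2 + (i % 2) + 8*(i / 2)`[8,2]->12
8: gid=2,tid=0
[2] (0*2+0+8,2) = (8,2)
row: 12 vs 8

buggy=12 correct=8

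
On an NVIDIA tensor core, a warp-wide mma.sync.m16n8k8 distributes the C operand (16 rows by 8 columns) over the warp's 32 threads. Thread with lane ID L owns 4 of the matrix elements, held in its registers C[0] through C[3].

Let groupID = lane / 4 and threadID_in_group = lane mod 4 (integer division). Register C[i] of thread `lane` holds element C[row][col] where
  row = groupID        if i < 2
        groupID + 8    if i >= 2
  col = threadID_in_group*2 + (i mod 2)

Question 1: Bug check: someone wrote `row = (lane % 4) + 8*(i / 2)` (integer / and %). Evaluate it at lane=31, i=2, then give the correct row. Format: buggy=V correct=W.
`(lane % 4) + 8*(i / 2)`[31,2]->11
lane 31->31/4=7, 31 mod 4=3
i=2  r:7+8->15  c:2·3+0->6
row: 11 vs 15

buggy=11 correct=15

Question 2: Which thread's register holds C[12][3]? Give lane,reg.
r: 12->gid=4,r8=1  c: 3->tid=1,i&1=1
L=4*4+1=17  i=1*2+1=3

17,3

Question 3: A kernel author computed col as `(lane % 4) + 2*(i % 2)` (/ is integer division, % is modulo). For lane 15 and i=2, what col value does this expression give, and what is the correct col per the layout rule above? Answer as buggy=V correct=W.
buggy=3 correct=6

`(lane % 4) + 2*(i % 2)`[15,2]→3
15: G=3,T=3
[2] (3+8,3*2+0) = (11,6)
col: 3 vs 6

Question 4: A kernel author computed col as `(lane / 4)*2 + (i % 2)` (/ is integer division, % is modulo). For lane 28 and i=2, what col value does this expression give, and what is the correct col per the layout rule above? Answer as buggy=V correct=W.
`(lane / 4)*2 + (i % 2)`[28,2]=>14
28: grp=7,tig=0
[2] (7+8,0*2+0) = (15,0)
col: 14 vs 0

buggy=14 correct=0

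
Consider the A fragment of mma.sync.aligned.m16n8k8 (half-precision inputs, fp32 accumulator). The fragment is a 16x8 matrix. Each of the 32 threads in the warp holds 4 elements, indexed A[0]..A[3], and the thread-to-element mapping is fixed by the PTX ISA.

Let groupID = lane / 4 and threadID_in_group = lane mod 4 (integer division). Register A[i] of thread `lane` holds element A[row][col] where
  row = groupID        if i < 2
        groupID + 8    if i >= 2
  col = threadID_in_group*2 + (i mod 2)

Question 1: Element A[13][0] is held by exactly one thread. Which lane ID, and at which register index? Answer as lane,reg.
r=13->g=5,rb=1  c=0->t=0,b0=0
L=5*4+0=20  i=1*2+0=2

20,2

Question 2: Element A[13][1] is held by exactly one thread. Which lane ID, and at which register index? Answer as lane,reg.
r=13→G=5,rhi=1  c=1→T=0,p=1
L=5*4+0=20  i=1*2+1=3

20,3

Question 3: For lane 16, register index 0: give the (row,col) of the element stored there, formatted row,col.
4,0

L=16->gid=16>>2=4, tid=16&3=0
[0]->row 4+0=4  col 0·2+0=0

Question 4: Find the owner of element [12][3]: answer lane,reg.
r: 12->gid=4,r8=1  c: 3->tid=1,i&1=1
L=4*4+1=17  i=1*2+1=3

17,3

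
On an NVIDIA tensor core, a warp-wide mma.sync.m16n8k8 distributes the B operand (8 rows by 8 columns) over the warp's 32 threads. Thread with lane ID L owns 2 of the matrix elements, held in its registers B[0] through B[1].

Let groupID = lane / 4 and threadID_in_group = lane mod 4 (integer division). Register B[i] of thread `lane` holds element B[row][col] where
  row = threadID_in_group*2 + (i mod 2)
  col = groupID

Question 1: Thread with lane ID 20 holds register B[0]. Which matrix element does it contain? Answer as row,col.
20: gr=5,th=0
[0] (0*2+0,5) = (0,5)

0,5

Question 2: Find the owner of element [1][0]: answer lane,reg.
c: 0->gid=0  r: 1->tid=0,i&1=1
L=0*4+0=0  i=1=1

0,1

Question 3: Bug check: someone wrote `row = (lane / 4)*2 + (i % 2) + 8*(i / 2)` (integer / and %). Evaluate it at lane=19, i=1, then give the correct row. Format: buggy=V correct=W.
buggy=9 correct=7

`(lane / 4)*2 + (i % 2) + 8*(i / 2)`[19,1]=>9
lane 19: grp=4 (19/4), tig=3 (19%4)
i=1: r=3*2+1=7, c=grp=4
row: 9 vs 7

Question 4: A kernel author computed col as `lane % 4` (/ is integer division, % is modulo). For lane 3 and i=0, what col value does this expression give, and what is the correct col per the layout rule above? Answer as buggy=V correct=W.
`lane % 4`[3,0]=>3
L=3=>grp=3>>2=0, tig=3&3=3
[0]=>row 3·2+0=6  col grp=0
col: 3 vs 0

buggy=3 correct=0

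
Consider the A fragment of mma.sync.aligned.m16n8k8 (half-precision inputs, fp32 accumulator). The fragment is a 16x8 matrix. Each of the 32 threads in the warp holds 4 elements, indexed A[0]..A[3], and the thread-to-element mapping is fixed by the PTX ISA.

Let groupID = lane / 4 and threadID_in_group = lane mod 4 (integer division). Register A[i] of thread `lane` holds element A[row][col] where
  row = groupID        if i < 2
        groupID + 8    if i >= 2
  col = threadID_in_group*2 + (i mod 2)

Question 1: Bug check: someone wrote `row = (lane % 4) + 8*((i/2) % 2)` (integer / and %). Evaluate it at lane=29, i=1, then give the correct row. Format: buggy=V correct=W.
`(lane % 4) + 8*((i/2) % 2)`[29,1]->1
lane 29->29/4=7, 29 mod 4=1
i=1  r:7+0->7  c:2·1+1->3
row: 1 vs 7

buggy=1 correct=7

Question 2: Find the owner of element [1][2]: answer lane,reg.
5,0

r=1->g=1,rb=0  c=2->t=1,b0=0
L=1*4+1=5  i=0*2+0=0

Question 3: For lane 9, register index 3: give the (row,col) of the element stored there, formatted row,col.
lane 9⇒9/4=2, 9 mod 4=1
i=3  r:2+8⇒10  c:2·1+1⇒3

10,3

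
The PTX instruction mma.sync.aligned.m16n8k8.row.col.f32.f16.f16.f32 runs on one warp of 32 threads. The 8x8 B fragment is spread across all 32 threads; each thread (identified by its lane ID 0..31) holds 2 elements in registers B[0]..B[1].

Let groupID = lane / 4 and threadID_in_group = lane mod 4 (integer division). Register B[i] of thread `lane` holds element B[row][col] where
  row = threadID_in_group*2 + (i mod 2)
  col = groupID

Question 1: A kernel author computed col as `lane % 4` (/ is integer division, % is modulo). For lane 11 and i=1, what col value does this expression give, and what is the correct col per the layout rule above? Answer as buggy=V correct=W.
`lane % 4`[11,1]→3
lane 11→11/4=2, 11 mod 4=3
i=1  r:2·3+1→7  c:2
col: 3 vs 2

buggy=3 correct=2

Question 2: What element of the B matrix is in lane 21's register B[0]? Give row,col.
2,5

21: grp=5,tig=1
[0] (1*2+0,5) = (2,5)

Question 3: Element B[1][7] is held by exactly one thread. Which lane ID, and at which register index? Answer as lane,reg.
28,1

c=7->g=7  r=1->t=0,b0=1
L=7*4+0=28  i=1=1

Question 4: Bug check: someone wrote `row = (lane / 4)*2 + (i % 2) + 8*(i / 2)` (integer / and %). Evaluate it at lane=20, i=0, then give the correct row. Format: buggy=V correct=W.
buggy=10 correct=0

`(lane / 4)*2 + (i % 2) + 8*(i / 2)`[20,0]->10
20: g=5,t=0
[0] (0*2+0,5) = (0,5)
row: 10 vs 0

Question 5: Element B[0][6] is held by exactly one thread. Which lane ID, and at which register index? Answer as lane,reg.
24,0

c:6=>grp=6  r:0=>tig=0,lo=0
L=6*4+0=24  i=0=0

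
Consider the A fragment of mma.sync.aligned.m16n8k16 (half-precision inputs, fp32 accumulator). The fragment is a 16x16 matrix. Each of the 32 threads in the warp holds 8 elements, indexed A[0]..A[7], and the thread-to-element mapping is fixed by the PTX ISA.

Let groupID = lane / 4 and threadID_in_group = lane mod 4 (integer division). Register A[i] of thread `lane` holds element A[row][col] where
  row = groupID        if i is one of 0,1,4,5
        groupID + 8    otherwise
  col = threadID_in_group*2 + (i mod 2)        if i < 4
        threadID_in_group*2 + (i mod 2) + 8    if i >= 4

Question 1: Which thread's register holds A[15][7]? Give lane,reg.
r=15->g=7,rb=1  c=7->cb=0,t=3,b0=1
L=7*4+3=31  i=0*4+1*2+1=3

31,3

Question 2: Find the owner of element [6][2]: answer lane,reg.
r:6=>grp=6,rB=0  c:2=>cB=0,tig=1,lo=0
L=6*4+1=25  i=0*4+0*2+0=0

25,0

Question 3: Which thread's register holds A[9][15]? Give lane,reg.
r: 9->gid=1,r8=1  c: 15->c8=1,tid=3,i&1=1
L=1*4+3=7  i=1*4+1*2+1=7

7,7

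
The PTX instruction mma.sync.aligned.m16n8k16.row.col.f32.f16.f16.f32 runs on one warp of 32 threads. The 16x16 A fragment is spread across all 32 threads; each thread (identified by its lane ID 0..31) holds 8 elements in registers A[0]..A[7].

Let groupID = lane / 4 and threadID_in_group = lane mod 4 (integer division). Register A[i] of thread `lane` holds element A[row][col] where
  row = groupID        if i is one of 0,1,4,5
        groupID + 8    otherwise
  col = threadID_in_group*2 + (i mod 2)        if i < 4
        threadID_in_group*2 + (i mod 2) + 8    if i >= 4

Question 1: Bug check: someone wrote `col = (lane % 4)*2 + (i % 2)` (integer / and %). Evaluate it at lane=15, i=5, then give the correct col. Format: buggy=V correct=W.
buggy=7 correct=15

`(lane % 4)*2 + (i % 2)`[15,5]->7
L=15->gid=15>>2=3, tid=15&3=3
[5]->row 3+0=3  col 3·2+1+8=15
col: 7 vs 15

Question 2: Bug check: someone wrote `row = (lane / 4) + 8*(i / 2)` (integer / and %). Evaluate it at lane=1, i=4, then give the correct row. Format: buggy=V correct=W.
`(lane / 4) + 8*(i / 2)`[1,4]=>16
lane 1: grp=0 (1/4), tig=1 (1%4)
i=4: r=0+0=0, c=1*2+0+8=10
row: 16 vs 0

buggy=16 correct=0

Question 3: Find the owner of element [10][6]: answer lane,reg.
11,2

r=10→G=2,rhi=1  c=6→chi=0,T=3,p=0
L=2*4+3=11  i=0*4+1*2+0=2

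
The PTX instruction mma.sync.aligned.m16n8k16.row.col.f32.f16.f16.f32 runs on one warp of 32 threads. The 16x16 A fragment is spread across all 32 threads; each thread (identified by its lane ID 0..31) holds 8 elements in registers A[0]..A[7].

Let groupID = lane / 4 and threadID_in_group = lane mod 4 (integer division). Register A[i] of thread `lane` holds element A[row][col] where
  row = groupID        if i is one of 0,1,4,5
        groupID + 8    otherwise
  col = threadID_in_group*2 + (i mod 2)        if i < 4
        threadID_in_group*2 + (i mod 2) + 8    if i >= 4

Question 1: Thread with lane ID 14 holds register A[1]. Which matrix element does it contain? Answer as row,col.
3,5

14: g=3,t=2
[1] (3+0,2*2+1+0) = (3,5)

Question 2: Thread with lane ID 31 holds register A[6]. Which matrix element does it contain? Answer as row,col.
lane 31: G=7 (31/4), T=3 (31%4)
i=6: r=7+8=15, c=3*2+0+8=14

15,14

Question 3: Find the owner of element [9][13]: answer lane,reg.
r=9→G=1,rhi=1  c=13→chi=1,T=2,p=1
L=1*4+2=6  i=1*4+1*2+1=7

6,7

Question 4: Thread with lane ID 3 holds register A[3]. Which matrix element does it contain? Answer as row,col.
8,7

lane 3: g=0 (3/4), t=3 (3%4)
i=3: r=0+8=8, c=3*2+1+0=7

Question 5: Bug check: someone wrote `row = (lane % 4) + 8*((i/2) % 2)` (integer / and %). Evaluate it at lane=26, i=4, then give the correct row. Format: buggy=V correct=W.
buggy=2 correct=6

`(lane % 4) + 8*((i/2) % 2)`[26,4]→2
lane 26→26/4=6, 26 mod 4=2
i=4  r:6+0→6  c:2·2+0+8→12
row: 2 vs 6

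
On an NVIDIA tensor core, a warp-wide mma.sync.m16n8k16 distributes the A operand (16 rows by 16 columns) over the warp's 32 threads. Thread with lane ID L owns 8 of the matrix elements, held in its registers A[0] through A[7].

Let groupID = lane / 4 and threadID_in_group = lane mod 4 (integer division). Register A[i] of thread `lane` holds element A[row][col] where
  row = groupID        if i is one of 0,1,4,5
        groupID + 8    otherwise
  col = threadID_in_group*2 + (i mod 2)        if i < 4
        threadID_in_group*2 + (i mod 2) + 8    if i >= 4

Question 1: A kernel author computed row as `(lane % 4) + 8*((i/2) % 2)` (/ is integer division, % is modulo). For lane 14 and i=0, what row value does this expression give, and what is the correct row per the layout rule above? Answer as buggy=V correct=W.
buggy=2 correct=3

`(lane % 4) + 8*((i/2) % 2)`[14,0]→2
14: G=3,T=2
[0] (3+0,2*2+0+0) = (3,4)
row: 2 vs 3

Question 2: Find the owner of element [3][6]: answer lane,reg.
15,0

r:3=>grp=3,rB=0  c:6=>cB=0,tig=3,lo=0
L=3*4+3=15  i=0*4+0*2+0=0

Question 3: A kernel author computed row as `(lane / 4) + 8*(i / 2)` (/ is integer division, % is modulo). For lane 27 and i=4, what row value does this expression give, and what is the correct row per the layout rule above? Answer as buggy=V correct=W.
buggy=22 correct=6

`(lane / 4) + 8*(i / 2)`[27,4]=>22
L=27=>grp=27>>2=6, tig=27&3=3
[4]=>row 6+0=6  col 3·2+0+8=14
row: 22 vs 6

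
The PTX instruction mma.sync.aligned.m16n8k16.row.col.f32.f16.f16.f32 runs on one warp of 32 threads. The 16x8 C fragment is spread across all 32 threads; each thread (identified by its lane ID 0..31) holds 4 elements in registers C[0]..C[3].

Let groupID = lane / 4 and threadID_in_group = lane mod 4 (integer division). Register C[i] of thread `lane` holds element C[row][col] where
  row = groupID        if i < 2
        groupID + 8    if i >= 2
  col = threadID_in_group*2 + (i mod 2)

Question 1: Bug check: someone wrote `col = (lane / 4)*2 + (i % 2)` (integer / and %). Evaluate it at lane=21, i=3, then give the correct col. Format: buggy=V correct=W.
buggy=11 correct=3

`(lane / 4)*2 + (i % 2)`[21,3]->11
lane 21->21/4=5, 21 mod 4=1
i=3  r:5+8->13  c:2·1+1->3
col: 11 vs 3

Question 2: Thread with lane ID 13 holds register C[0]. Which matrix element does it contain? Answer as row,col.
3,2

L=13->g=13>>2=3, t=13&3=1
[0]->row 3+0=3  col 1·2+0=2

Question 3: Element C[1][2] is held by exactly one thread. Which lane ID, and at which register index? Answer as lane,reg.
5,0

r: 1->gid=1,r8=0  c: 2->tid=1,i&1=0
L=1*4+1=5  i=0*2+0=0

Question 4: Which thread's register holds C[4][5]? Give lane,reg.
r=4->g=4,rb=0  c=5->t=2,b0=1
L=4*4+2=18  i=0*2+1=1

18,1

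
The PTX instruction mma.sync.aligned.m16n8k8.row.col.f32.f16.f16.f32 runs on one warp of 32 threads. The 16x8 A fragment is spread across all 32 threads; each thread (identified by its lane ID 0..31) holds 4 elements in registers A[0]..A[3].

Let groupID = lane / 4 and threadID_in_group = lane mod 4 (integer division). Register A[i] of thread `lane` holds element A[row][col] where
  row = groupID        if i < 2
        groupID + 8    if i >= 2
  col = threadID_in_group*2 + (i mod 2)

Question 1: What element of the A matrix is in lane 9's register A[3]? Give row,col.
lane 9⇒9/4=2, 9 mod 4=1
i=3  r:2+8⇒10  c:2·1+1⇒3

10,3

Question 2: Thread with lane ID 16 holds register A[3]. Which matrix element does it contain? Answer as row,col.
12,1

16: G=4,T=0
[3] (4+8,0*2+1) = (12,1)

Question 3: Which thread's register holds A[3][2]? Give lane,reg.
r:3=>grp=3,rB=0  c:2=>tig=1,lo=0
L=3*4+1=13  i=0*2+0=0

13,0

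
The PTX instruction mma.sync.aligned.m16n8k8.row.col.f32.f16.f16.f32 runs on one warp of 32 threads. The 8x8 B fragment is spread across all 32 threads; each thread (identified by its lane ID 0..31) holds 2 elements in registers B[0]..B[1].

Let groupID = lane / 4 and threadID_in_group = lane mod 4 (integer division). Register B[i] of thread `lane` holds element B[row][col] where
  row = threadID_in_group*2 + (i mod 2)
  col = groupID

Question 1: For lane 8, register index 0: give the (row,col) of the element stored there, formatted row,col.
0,2

L=8->g=8>>2=2, t=8&3=0
[0]->row 0·2+0=0  col g=2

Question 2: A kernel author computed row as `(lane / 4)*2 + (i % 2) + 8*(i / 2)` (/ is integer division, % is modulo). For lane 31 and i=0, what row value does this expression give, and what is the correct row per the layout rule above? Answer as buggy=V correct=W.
buggy=14 correct=6

`(lane / 4)*2 + (i % 2) + 8*(i / 2)`[31,0]->14
lane 31->31/4=7, 31 mod 4=3
i=0  r:2·3+0->6  c:7
row: 14 vs 6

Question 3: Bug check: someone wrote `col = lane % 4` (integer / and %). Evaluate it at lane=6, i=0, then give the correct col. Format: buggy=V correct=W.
buggy=2 correct=1

`lane % 4`[6,0]→2
lane 6: G=1 (6/4), T=2 (6%4)
i=0: r=2*2+0=4, c=G=1
col: 2 vs 1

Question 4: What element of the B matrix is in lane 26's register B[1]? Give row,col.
lane 26=>26/4=6, 26 mod 4=2
i=1  r:2·2+1=>5  c:6

5,6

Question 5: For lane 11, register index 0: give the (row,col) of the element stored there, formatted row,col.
lane 11: gid=2 (11/4), tid=3 (11%4)
i=0: r=3*2+0=6, c=gid=2

6,2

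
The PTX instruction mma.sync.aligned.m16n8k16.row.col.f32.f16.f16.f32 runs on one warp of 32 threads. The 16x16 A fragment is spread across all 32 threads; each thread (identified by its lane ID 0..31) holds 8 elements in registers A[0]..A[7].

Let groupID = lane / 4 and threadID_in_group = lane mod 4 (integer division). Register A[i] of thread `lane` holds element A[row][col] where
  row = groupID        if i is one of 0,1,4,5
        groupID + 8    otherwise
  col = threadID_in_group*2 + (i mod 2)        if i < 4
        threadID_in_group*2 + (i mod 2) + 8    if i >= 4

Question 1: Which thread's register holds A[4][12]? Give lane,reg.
r=4->g=4,rb=0  c=12->cb=1,t=2,b0=0
L=4*4+2=18  i=1*4+0*2+0=4

18,4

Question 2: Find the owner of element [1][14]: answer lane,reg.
7,4

r: 1->gid=1,r8=0  c: 14->c8=1,tid=3,i&1=0
L=1*4+3=7  i=1*4+0*2+0=4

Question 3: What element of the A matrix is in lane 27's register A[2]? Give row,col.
14,6

27: g=6,t=3
[2] (6+8,3*2+0+0) = (14,6)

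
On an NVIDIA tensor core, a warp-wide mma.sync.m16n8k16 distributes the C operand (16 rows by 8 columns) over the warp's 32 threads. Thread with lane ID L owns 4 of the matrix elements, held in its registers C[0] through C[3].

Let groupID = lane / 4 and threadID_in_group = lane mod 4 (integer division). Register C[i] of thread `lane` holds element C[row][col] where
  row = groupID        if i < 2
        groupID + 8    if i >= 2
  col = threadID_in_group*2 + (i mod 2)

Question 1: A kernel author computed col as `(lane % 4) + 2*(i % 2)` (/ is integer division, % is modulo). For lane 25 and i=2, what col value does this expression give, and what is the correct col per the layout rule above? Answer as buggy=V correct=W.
`(lane % 4) + 2*(i % 2)`[25,2]=>1
25: grp=6,tig=1
[2] (6+8,1*2+0) = (14,2)
col: 1 vs 2

buggy=1 correct=2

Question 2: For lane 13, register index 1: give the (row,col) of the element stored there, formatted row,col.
13: grp=3,tig=1
[1] (3+0,1*2+1) = (3,3)

3,3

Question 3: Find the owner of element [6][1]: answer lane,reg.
r=6→G=6,rhi=0  c=1→T=0,p=1
L=6*4+0=24  i=0*2+1=1

24,1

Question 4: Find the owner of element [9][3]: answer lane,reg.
r=9→G=1,rhi=1  c=3→T=1,p=1
L=1*4+1=5  i=1*2+1=3

5,3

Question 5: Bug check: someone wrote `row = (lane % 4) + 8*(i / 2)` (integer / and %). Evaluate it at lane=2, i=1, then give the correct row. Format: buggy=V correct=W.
buggy=2 correct=0

`(lane % 4) + 8*(i / 2)`[2,1]⇒2
lane 2⇒2/4=0, 2 mod 4=2
i=1  r:0+0⇒0  c:2·2+1⇒5
row: 2 vs 0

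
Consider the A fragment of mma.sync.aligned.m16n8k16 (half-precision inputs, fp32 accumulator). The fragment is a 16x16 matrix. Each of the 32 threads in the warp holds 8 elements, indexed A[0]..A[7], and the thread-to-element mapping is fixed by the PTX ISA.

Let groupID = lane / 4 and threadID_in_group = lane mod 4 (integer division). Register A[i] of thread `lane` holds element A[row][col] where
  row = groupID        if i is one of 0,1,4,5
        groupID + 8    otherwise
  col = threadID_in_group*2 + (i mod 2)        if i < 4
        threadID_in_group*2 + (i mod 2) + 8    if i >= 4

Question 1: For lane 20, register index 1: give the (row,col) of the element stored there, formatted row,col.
5,1

20: g=5,t=0
[1] (5+0,0*2+1+0) = (5,1)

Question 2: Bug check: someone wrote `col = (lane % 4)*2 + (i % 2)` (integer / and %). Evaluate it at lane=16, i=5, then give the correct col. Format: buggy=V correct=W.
`(lane % 4)*2 + (i % 2)`[16,5]->1
L=16->gid=16>>2=4, tid=16&3=0
[5]->row 4+0=4  col 0·2+1+8=9
col: 1 vs 9

buggy=1 correct=9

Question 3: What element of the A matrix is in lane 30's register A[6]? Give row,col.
15,12

30: grp=7,tig=2
[6] (7+8,2*2+0+8) = (15,12)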